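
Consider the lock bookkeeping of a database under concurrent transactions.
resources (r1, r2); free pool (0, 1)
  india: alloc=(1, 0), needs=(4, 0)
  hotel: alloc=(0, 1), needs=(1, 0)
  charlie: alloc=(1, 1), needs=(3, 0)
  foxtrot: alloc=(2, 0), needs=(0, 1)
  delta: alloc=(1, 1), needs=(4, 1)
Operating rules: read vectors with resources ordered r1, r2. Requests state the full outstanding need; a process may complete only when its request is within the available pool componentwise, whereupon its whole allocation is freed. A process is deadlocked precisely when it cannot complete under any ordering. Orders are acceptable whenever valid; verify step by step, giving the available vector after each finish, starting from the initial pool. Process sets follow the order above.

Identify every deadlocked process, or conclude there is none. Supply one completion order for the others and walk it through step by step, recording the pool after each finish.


Deadlocked: india, charlie and delta.
Key observation: no order helps: past foxtrot, hotel, the free pool tops out at (2, 2), below what each blocked process needs in r1.
The rest can finish in the order foxtrot, hotel. Check, step by step:
  pool = (0, 1)
  run foxtrot (needs (0, 1), free (0, 1)); after release of (2, 0) the pool is (2, 1)
  run hotel (needs (1, 0), free (2, 1)); after release of (0, 1) the pool is (2, 2)
The blocked processes can never fit:
  india still needs (4, 0) but only (2, 2) is free — short on r1
  charlie still needs (3, 0) but only (2, 2) is free — short on r1
  delta still needs (4, 1) but only (2, 2) is free — short on r1


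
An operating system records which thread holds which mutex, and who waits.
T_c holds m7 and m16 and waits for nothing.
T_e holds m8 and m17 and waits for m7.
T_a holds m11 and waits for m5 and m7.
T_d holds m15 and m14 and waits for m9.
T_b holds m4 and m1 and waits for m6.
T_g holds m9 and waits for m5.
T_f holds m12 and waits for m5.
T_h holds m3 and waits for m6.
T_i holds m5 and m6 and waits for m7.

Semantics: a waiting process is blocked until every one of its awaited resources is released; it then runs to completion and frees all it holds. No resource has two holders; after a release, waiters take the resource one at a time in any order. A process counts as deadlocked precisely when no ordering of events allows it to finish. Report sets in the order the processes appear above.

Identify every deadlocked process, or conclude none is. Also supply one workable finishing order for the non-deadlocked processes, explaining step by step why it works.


The deadlocked set is empty.
Key observation: the wait graph is acyclic; completion cascades from the unblocked processes through everyone else.
A valid finishing order for the others: T_c, T_i, T_b, T_e, T_g, T_a, T_h, T_d, T_f.
Check, step by step:
  run T_c (it waits on nothing); releases m7 and m16
  run T_i (all its waits — m7 — are resolved); releases m5 and m6
  run T_b (all its waits — m6 — are resolved); releases m4 and m1
  run T_e (all its waits — m7 — are resolved); releases m8 and m17
  run T_g (all its waits — m5 — are resolved); releases m9
  run T_a (all its waits — m5 and m7 — are resolved); releases m11
  run T_h (all its waits — m6 — are resolved); releases m3
  run T_d (all its waits — m9 — are resolved); releases m15 and m14
  run T_f (all its waits — m5 — are resolved); releases m12


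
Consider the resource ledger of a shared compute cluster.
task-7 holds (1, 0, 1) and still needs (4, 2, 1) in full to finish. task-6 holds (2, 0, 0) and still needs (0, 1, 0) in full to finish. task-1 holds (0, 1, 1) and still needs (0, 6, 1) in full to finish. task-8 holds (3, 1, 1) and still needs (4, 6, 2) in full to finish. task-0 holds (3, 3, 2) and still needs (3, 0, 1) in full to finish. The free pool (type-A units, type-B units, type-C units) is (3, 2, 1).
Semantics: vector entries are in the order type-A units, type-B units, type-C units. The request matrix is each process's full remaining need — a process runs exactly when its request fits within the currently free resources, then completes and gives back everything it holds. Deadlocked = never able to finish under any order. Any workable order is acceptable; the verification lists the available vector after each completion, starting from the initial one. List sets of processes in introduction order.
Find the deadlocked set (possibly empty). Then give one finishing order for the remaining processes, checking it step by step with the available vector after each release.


Deadlocked set: task-1 and task-8.
Key observation: after task-6, task-0, task-7 complete, (9, 5, 4) is the best the pool ever gets, yet each leftover process wants more type-B units.
The rest can finish in the order task-6, task-0, task-7. Walking it through:
  pool = (3, 2, 1)
  run task-6 (needs (0, 1, 0), free (3, 2, 1)); after release of (2, 0, 0) the pool is (5, 2, 1)
  run task-0 (needs (3, 0, 1), free (5, 2, 1)); after release of (3, 3, 2) the pool is (8, 5, 3)
  run task-7 (needs (4, 2, 1), free (8, 5, 3)); after release of (1, 0, 1) the pool is (9, 5, 4)
None of the blocked processes ever fits:
  task-1 still needs (0, 6, 1) but only (9, 5, 4) is free — short on type-B units
  task-8 still needs (4, 6, 2) but only (9, 5, 4) is free — short on type-B units


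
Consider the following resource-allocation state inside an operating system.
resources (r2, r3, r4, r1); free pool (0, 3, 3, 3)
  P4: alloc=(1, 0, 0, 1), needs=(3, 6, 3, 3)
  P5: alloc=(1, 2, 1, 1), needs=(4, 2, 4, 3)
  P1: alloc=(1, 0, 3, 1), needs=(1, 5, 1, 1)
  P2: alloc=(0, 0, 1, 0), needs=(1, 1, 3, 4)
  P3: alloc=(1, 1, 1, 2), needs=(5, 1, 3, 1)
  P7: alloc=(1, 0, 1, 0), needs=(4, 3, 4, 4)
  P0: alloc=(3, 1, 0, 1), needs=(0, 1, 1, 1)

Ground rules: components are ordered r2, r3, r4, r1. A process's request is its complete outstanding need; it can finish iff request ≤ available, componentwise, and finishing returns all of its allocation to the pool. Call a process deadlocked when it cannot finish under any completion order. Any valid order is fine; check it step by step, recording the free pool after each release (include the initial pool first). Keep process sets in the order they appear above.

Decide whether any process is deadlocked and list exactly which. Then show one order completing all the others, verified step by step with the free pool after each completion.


Deadlocked: P4, P5, P1, P3 and P7.
Key observation: after P0, P2 the pool peaks at (3, 4, 4, 4), and each blocked process is short somewhere: P4 on r3; P5 on r2; P1 on r3; P3 on r2; P7 on r2.
A valid finishing order for the others: P0, P2. Walking it through:
  pool = (0, 3, 3, 3)
  P0 needs (0, 1, 1, 1) <= (0, 3, 3, 3) -> finishes; pool += (3, 1, 0, 1) = (3, 4, 3, 4)
  P2 needs (1, 1, 3, 4) <= (3, 4, 3, 4) -> finishes; pool += (0, 0, 1, 0) = (3, 4, 4, 4)
The stuck group stays short no matter what:
  blocked: P4 wants (3, 6, 3, 3), pool (3, 4, 4, 4) — not enough r3
  blocked: P5 wants (4, 2, 4, 3), pool (3, 4, 4, 4) — not enough r2
  blocked: P1 wants (1, 5, 1, 1), pool (3, 4, 4, 4) — not enough r3
  blocked: P3 wants (5, 1, 3, 1), pool (3, 4, 4, 4) — not enough r2
  blocked: P7 wants (4, 3, 4, 4), pool (3, 4, 4, 4) — not enough r2


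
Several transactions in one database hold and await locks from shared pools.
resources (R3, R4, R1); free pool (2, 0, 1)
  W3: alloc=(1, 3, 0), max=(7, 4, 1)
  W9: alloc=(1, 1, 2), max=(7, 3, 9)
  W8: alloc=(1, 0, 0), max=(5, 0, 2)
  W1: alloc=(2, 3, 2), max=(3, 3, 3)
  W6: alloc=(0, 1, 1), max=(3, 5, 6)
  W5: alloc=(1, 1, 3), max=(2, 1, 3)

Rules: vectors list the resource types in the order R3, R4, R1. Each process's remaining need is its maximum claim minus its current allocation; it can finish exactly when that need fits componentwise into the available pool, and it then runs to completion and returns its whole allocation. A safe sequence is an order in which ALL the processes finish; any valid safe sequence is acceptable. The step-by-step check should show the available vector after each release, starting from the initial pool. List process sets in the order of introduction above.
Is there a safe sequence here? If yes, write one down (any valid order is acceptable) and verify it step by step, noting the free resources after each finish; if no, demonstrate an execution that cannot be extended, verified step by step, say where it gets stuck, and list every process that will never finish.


SAFE. One safe sequence: W1, W5, W8, W6, W3, W9.
Key observation: the first exact fit in this order is W1 — it needs (1, 0, 1) with (2, 0, 1) free, meeting a requested resource to the last unit.
Check, step by step:
  pool = (2, 0, 1)
  W1: need (1, 0, 1) fits (2, 0, 1); releases (2, 3, 2), pool now (4, 3, 3)
  W5: need (1, 0, 0) fits (4, 3, 3); releases (1, 1, 3), pool now (5, 4, 6)
  W8: need (4, 0, 2) fits (5, 4, 6); releases (1, 0, 0), pool now (6, 4, 6)
  W6: need (3, 4, 5) fits (6, 4, 6); releases (0, 1, 1), pool now (6, 5, 7)
  W3: need (6, 1, 1) fits (6, 5, 7); releases (1, 3, 0), pool now (7, 8, 7)
  W9: need (6, 2, 7) fits (7, 8, 7); releases (1, 1, 2), pool now (8, 9, 9)


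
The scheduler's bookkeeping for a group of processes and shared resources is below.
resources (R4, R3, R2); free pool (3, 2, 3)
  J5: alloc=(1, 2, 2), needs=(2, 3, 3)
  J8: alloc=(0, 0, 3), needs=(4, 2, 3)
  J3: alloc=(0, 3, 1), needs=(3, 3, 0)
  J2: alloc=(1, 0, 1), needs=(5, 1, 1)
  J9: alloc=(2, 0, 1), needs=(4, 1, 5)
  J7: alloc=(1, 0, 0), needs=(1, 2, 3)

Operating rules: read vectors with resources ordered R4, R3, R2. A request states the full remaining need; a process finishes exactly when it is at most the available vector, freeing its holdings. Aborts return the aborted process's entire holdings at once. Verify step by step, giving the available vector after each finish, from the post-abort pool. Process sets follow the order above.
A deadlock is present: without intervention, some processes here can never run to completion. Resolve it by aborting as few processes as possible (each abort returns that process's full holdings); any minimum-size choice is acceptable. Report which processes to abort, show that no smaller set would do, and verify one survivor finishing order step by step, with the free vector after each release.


Abort J3.
Key observation: J5 was stuck for good until J3 gave back (0, 3, 1); in the order shown it finishes at step 1.
No smaller set exists: with zero aborts the deadlock remains.
The survivors complete as J5, J8, J9, J7, J2. Verifying each step (starting from the post-abort pool):
  pool = (3, 5, 4)
  J5: need (2, 3, 3) fits (3, 5, 4); releases (1, 2, 2), pool now (4, 7, 6)
  J8: need (4, 2, 3) fits (4, 7, 6); releases (0, 0, 3), pool now (4, 7, 9)
  J9: need (4, 1, 5) fits (4, 7, 9); releases (2, 0, 1), pool now (6, 7, 10)
  J7: need (1, 2, 3) fits (6, 7, 10); releases (1, 0, 0), pool now (7, 7, 10)
  J2: need (5, 1, 1) fits (7, 7, 10); releases (1, 0, 1), pool now (8, 7, 11)


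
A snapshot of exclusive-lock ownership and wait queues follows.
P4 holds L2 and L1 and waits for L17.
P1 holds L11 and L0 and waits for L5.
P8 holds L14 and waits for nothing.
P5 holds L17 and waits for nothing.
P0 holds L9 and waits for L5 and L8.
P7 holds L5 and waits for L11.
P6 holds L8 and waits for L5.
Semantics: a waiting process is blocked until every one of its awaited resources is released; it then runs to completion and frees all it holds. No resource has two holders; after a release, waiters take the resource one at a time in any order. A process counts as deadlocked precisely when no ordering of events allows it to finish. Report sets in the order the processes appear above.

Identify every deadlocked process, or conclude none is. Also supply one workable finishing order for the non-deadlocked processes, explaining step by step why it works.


Deadlocked: P1, P0, P7 and P6.
Key observation: the waits loop around P1 -> P7 -> P1 with no way out; P0 and P6 wait into the deadlock from upstream.
The rest can finish in the order P8, P5, P4.
Check, step by step:
  P8 waits on nothing -> runs at once and releases L14
  P5 waits on nothing -> runs at once and releases L17
  P4 waits on L17 — all released -> runs and releases L2 and L1


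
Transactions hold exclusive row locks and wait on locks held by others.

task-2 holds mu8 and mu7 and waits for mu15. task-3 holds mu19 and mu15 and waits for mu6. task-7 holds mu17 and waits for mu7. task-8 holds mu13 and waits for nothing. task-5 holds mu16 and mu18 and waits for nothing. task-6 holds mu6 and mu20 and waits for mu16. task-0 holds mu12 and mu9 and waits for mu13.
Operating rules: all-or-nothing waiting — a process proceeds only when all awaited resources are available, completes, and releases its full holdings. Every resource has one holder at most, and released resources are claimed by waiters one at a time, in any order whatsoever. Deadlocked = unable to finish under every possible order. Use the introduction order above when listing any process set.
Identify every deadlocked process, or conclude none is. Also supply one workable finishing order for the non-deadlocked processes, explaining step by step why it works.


No process is deadlocked.
Key observation: all waits point, directly or indirectly, at processes that can finish, so nothing is permanently blocked.
The rest can finish in the order task-8, task-5, task-6, task-0, task-3, task-2, task-7.
Walking it through:
  run task-8 (it waits on nothing); releases mu13
  run task-5 (it waits on nothing); releases mu16 and mu18
  run task-6 (all its waits — mu16 — are resolved); releases mu6 and mu20
  run task-0 (all its waits — mu13 — are resolved); releases mu12 and mu9
  run task-3 (all its waits — mu6 — are resolved); releases mu19 and mu15
  run task-2 (all its waits — mu15 — are resolved); releases mu8 and mu7
  run task-7 (all its waits — mu7 — are resolved); releases mu17


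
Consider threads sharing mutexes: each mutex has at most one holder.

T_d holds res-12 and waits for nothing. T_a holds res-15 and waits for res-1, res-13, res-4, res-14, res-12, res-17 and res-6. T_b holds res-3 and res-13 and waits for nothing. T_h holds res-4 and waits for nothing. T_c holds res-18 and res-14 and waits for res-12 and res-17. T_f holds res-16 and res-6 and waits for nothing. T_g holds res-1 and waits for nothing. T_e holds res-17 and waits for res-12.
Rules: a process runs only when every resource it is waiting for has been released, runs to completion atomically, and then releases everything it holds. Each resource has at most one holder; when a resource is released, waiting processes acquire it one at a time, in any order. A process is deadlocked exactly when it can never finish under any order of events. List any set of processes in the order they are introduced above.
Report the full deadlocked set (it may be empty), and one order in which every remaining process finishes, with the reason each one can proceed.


Nothing here is deadlocked.
Key observation: the waits form no ring: some process can always run, and its releases unblock the others one by one.
A valid finishing order for the others: T_h, T_f, T_d, T_e, T_g, T_b, T_c, T_a.
Walking it through:
  T_h waits on nothing -> runs at once and releases res-4
  T_f waits on nothing -> runs at once and releases res-16 and res-6
  T_d waits on nothing -> runs at once and releases res-12
  T_e: everything it awaited (res-12) is free; runs, freeing res-17
  T_g waits on nothing -> runs at once and releases res-1
  T_b waits on nothing -> runs at once and releases res-3 and res-13
  T_c: everything it awaited (res-12 and res-17) is free; runs, freeing res-18 and res-14
  T_a: everything it awaited (res-1, res-13, res-4, res-14, res-12, res-17 and res-6) is free; runs, freeing res-15


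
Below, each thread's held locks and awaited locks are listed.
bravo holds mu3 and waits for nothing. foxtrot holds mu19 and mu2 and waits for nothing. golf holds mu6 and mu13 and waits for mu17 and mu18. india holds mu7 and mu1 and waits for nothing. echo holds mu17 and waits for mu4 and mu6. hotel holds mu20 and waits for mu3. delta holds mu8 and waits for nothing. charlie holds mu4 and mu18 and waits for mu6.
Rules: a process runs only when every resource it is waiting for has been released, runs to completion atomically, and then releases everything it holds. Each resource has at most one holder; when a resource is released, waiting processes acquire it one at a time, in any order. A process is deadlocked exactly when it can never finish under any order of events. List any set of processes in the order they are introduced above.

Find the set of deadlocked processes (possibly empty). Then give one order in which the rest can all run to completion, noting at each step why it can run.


The deadlocked set is golf, echo and charlie.
Key observation: the cycle golf -> echo -> golf can never break — each member waits on the next; charlie is caught in further circular waits.
The rest can finish in the order foxtrot, delta, bravo, hotel, india.
Walking it through:
  foxtrot: no waits; runs immediately, freeing mu19 and mu2
  delta: no waits; runs immediately, freeing mu8
  bravo: no waits; runs immediately, freeing mu3
  hotel: everything it awaited (mu3) is free; runs, freeing mu20
  india: no waits; runs immediately, freeing mu7 and mu1


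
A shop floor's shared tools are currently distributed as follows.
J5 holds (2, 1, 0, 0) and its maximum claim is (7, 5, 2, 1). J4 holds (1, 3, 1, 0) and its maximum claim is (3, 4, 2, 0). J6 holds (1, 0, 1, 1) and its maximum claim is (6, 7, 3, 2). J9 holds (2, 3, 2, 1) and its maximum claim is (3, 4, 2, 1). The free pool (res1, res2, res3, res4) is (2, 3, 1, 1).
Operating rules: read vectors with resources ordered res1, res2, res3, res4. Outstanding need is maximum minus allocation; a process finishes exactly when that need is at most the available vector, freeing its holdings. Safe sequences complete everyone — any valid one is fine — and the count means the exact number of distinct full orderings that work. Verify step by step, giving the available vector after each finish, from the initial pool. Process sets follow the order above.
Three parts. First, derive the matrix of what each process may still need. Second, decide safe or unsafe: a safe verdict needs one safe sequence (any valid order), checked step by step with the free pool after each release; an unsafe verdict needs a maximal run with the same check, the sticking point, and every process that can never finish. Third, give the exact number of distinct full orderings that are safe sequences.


(1) Need matrix, components ordered res1, res2, res3, res4:
  J5: (5, 4, 2, 1)
  J4: (2, 1, 1, 0)
  J6: (5, 7, 2, 1)
  J9: (1, 1, 0, 0)
(2) SAFE — a valid safe sequence is J9, J4, J6, J5.
Key observation: the order's first zero-slack moment is J6 ((5, 7, 2, 1) needed, (5, 9, 4, 2) free — a requested resource with nothing to spare).
Walking it through:
  pool = (2, 3, 1, 1)
  run J9 (needs (1, 1, 0, 0), free (2, 3, 1, 1)); after release of (2, 3, 2, 1) the pool is (4, 6, 3, 2)
  run J4 (needs (2, 1, 1, 0), free (4, 6, 3, 2)); after release of (1, 3, 1, 0) the pool is (5, 9, 4, 2)
  run J6 (needs (5, 7, 2, 1), free (5, 9, 4, 2)); after release of (1, 0, 1, 1) the pool is (6, 9, 5, 3)
  run J5 (needs (5, 4, 2, 1), free (6, 9, 5, 3)); after release of (2, 1, 0, 0) the pool is (8, 10, 5, 3)
(3) Precisely 4 of the possible complete orderings are safe sequences.


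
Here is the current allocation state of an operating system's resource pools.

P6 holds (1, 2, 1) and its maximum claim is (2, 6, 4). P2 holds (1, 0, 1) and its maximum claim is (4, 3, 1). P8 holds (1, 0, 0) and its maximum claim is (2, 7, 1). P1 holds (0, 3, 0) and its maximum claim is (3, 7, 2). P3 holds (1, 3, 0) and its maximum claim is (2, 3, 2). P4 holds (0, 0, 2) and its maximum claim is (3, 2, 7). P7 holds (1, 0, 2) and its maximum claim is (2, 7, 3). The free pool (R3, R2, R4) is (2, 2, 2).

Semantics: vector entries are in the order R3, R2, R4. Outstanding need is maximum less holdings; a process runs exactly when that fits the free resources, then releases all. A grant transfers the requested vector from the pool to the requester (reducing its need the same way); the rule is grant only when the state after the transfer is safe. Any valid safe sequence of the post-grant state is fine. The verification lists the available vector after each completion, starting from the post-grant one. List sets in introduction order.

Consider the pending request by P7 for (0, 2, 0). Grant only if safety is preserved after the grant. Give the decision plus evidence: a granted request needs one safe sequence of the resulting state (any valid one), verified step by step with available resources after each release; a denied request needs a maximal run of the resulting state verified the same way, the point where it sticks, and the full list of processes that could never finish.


DENY — the pretend-granted state is unsafe.
Key observation: after P3, P2 the pool peaks at (4, 3, 3), and each blocked process is short somewhere: P6 on R2; P8 on R2; P1 on R2; P4 on R4; P7 on R2.
On the post-grant state, P3, P2 is a maximal run — nothing extends it. Check, step by step:
  pool = (2, 0, 2)
  P3 needs (1, 0, 2) <= (2, 0, 2) -> finishes; pool += (1, 3, 0) = (3, 3, 2)
  P2 needs (3, 3, 0) <= (3, 3, 2) -> finishes; pool += (1, 0, 1) = (4, 3, 3)
  P6 still needs (1, 4, 3) but only (4, 3, 3) is free — short on R2
  P8 still needs (1, 7, 1) but only (4, 3, 3) is free — short on R2
  P1 still needs (3, 4, 2) but only (4, 3, 3) is free — short on R2
  P4 still needs (3, 2, 5) but only (4, 3, 3) is free — short on R4
  P7 still needs (1, 5, 1) but only (4, 3, 3) is free — short on R2
Processes that could never finish after the grant: P6, P8, P1, P4 and P7.


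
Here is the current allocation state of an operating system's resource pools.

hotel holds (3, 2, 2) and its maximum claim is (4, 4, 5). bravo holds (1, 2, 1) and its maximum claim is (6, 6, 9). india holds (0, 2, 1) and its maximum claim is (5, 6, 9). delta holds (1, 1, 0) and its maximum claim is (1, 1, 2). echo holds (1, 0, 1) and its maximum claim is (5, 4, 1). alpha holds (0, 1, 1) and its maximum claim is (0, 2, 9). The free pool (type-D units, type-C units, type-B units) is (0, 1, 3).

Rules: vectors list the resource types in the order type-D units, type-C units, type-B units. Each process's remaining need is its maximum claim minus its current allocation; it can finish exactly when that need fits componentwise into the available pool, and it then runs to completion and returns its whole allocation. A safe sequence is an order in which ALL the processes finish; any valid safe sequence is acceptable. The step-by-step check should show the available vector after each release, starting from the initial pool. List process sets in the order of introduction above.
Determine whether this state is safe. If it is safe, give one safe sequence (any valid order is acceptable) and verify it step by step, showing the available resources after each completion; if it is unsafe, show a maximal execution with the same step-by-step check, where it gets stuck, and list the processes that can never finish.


UNSAFE — no complete ordering exists.
Key observation: delta, hotel, echo can finish, but then (5, 4, 6) is all there is, and the blocked group's type-B units demands exceed it.
A maximal execution: delta, hotel, echo — then nothing else fits. Check, step by step:
  pool = (0, 1, 3)
  run delta (needs (0, 0, 2), free (0, 1, 3)); after release of (1, 1, 0) the pool is (1, 2, 3)
  run hotel (needs (1, 2, 3), free (1, 2, 3)); after release of (3, 2, 2) the pool is (4, 4, 5)
  run echo (needs (4, 4, 0), free (4, 4, 5)); after release of (1, 0, 1) the pool is (5, 4, 6)
  bravo still needs (5, 4, 8) but only (5, 4, 6) is free — short on type-B units
  india still needs (5, 4, 8) but only (5, 4, 6) is free — short on type-B units
  alpha still needs (0, 1, 8) but only (5, 4, 6) is free — short on type-B units
Never able to finish: bravo, india and alpha.


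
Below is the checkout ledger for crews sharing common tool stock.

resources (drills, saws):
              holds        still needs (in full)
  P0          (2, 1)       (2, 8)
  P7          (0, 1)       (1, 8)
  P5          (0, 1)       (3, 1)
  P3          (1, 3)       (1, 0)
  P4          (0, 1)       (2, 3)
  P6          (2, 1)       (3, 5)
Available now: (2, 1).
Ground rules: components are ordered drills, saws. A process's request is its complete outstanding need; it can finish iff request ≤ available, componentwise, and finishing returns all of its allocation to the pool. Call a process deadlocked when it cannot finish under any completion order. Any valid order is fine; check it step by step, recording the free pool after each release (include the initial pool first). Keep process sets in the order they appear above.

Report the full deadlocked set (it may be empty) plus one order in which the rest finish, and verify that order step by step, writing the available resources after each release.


Deadlocked set: P0 and P7.
Key observation: even finishing P3, P5, P4, P6 leaves just (5, 7) free — too little saws for any of the remaining processes.
A valid finishing order for the others: P3, P5, P4, P6. Verifying each step:
  pool = (2, 1)
  P3: need (1, 0) fits (2, 1); releases (1, 3), pool now (3, 4)
  P5: need (3, 1) fits (3, 4); releases (0, 1), pool now (3, 5)
  P4: need (2, 3) fits (3, 5); releases (0, 1), pool now (3, 6)
  P6: need (3, 5) fits (3, 6); releases (2, 1), pool now (5, 7)
None of the blocked processes ever fits:
  P0 cannot run: need (2, 8) vs free (5, 7) (insufficient saws)
  P7 cannot run: need (1, 8) vs free (5, 7) (insufficient saws)


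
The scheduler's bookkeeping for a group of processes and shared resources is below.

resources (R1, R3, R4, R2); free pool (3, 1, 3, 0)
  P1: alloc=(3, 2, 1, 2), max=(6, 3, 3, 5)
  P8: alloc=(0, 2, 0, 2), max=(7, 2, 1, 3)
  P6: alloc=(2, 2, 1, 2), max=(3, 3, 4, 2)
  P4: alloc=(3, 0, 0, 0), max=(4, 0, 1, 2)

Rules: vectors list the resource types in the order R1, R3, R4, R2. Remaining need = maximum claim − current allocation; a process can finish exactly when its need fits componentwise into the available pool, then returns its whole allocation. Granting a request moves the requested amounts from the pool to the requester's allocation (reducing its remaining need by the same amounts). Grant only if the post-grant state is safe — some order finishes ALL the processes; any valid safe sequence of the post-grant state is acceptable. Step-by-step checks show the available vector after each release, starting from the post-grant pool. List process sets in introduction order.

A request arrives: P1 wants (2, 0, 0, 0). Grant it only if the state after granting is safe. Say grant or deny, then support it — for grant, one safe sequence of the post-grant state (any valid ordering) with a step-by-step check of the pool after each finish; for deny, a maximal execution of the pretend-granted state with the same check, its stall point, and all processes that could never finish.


DENY: after the grant no complete ordering would exist.
Key observation: after P6, P4 the pool peaks at (6, 3, 4, 2), and each blocked process is short somewhere: P1 on R2; P8 on R1.
On the post-grant state, P6, P4 is a maximal run — nothing extends it. Check, step by step:
  pool = (1, 1, 3, 0)
  P6: need (1, 1, 3, 0) fits (1, 1, 3, 0); releases (2, 2, 1, 2), pool now (3, 3, 4, 2)
  P4: need (1, 0, 1, 2) fits (3, 3, 4, 2); releases (3, 0, 0, 0), pool now (6, 3, 4, 2)
  blocked: P1 wants (1, 1, 2, 3), pool (6, 3, 4, 2) — not enough R2
  blocked: P8 wants (7, 0, 1, 1), pool (6, 3, 4, 2) — not enough R1
Had the request been granted, P1 and P8 could never finish.


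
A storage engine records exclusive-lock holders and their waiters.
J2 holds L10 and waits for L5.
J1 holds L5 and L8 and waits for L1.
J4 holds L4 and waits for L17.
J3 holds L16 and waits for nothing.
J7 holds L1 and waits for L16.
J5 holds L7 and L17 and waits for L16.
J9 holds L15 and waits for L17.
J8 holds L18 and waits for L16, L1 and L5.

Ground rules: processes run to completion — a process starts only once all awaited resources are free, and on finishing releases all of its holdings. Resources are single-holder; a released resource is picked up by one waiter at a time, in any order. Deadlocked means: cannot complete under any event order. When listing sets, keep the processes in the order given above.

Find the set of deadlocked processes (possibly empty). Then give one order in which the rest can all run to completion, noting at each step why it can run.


Nothing here is deadlocked.
Key observation: all waits point, directly or indirectly, at processes that can finish, so nothing is permanently blocked.
A valid finishing order for the others: J3, J7, J5, J1, J2, J4, J8, J9.
Walking it through:
  run J3 (it waits on nothing); releases L16
  J7 waits on L16 — all released -> runs and releases L1
  J5 waits on L16 — all released -> runs and releases L7 and L17
  J1 waits on L1 — all released -> runs and releases L5 and L8
  J2 waits on L5 — all released -> runs and releases L10
  J4 waits on L17 — all released -> runs and releases L4
  J8 waits on L16, L1 and L5 — all released -> runs and releases L18
  J9 waits on L17 — all released -> runs and releases L15


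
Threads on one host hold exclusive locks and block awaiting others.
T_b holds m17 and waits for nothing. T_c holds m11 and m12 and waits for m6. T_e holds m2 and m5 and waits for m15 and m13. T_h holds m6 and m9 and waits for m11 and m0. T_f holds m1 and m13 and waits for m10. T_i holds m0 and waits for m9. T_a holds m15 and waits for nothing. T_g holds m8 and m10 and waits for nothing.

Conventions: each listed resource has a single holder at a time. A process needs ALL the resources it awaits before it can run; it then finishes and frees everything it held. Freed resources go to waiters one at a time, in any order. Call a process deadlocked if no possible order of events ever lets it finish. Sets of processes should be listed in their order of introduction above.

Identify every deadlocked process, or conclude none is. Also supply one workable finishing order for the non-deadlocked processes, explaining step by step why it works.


The deadlocked set is T_c, T_h and T_i.
Key observation: T_c -> T_h -> T_c is a circular wait — nothing in it can go first; T_i is caught in further circular waits.
A valid finishing order for the others: T_g, T_a, T_b, T_f, T_e.
Check, step by step:
  run T_g (it waits on nothing); releases m8 and m10
  run T_a (it waits on nothing); releases m15
  run T_b (it waits on nothing); releases m17
  T_f: everything it awaited (m10) is free; runs, freeing m1 and m13
  T_e: everything it awaited (m15 and m13) is free; runs, freeing m2 and m5


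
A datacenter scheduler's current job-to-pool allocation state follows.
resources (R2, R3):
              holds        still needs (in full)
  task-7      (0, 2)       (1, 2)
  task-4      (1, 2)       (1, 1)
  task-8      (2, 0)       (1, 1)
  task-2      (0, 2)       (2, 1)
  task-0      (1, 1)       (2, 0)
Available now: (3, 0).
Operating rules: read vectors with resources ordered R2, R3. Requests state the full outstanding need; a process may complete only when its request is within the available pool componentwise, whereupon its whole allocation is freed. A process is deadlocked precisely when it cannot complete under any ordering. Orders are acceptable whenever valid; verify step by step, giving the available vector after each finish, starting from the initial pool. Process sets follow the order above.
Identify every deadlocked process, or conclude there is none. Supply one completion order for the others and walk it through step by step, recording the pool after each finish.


The deadlocked set is empty.
Key observation: task-0 can run right away; the returned allocation unlocks the remaining processes in turn.
The rest can finish in the order task-0, task-2, task-7, task-8, task-4. Verifying each step:
  pool = (3, 0)
  run task-0 (needs (2, 0), free (3, 0)); after release of (1, 1) the pool is (4, 1)
  run task-2 (needs (2, 1), free (4, 1)); after release of (0, 2) the pool is (4, 3)
  run task-7 (needs (1, 2), free (4, 3)); after release of (0, 2) the pool is (4, 5)
  run task-8 (needs (1, 1), free (4, 5)); after release of (2, 0) the pool is (6, 5)
  run task-4 (needs (1, 1), free (6, 5)); after release of (1, 2) the pool is (7, 7)


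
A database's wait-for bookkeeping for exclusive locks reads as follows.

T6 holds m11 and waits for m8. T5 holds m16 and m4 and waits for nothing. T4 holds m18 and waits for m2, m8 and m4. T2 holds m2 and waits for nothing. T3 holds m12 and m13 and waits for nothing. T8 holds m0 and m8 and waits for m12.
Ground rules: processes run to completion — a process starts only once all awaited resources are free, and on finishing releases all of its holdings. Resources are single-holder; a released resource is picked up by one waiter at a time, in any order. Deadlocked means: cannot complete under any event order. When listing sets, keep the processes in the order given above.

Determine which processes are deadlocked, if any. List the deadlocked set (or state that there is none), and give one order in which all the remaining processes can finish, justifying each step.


The deadlocked set is empty.
Key observation: although several processes wait, no cycle exists — each chain bottoms out at a free runner.
One completion order for the rest: T5, T3, T8, T2, T4, T6.
Check, step by step:
  run T5 (it waits on nothing); releases m16 and m4
  run T3 (it waits on nothing); releases m12 and m13
  T8 waits on m12 — all released -> runs and releases m0 and m8
  run T2 (it waits on nothing); releases m2
  T4 waits on m2, m8 and m4 — all released -> runs and releases m18
  T6 waits on m8 — all released -> runs and releases m11


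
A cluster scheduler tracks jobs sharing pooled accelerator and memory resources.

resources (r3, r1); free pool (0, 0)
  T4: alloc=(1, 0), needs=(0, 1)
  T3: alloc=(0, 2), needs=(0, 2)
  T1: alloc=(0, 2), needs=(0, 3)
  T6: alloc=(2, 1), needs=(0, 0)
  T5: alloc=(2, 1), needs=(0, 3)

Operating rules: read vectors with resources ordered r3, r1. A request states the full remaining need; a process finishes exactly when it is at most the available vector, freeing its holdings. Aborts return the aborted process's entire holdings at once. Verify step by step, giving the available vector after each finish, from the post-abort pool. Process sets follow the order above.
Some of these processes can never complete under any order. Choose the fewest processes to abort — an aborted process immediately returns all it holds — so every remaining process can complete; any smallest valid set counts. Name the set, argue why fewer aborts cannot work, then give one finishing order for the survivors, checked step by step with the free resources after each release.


Minimum abort set: T5.
Key observation: no ordering could ever have run T3 before the abort of T5; with (2, 1) back in the pool it fits at step 3.
Minimality: the empty abort set fails — the state is deadlocked as it stands.
Survivors finish in the order: T4, T6, T3, T1. Verifying each step (pool after the aborts first):
  pool = (2, 1)
  run T4 (needs (0, 1), free (2, 1)); after release of (1, 0) the pool is (3, 1)
  run T6 (needs (0, 0), free (3, 1)); after release of (2, 1) the pool is (5, 2)
  run T3 (needs (0, 2), free (5, 2)); after release of (0, 2) the pool is (5, 4)
  run T1 (needs (0, 3), free (5, 4)); after release of (0, 2) the pool is (5, 6)


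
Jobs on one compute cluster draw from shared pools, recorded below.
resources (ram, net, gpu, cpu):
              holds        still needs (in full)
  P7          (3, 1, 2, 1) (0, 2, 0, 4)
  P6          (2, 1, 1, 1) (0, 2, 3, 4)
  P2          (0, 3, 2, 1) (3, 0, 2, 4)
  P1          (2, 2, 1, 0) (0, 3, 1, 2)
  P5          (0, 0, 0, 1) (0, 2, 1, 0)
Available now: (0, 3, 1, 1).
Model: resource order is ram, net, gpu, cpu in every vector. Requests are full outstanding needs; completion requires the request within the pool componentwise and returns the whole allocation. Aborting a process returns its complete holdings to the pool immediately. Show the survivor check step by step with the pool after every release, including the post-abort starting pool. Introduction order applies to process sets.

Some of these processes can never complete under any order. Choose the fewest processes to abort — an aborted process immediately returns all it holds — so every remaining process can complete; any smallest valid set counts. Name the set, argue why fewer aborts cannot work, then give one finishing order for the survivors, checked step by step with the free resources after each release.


Minimum abort set: P7 and P6.
Key observation: no ordering could ever have run P2 before the abort of P7 and P6; with (5, 2, 3, 2) back in the pool it fits at step 2.
No one abort is enough; case by case: P7 alone leaves P6 blocked (short on cpu); P6 alone leaves P7 blocked (short on cpu); P2 alone leaves P7 blocked (short on cpu); P1 alone leaves P7 blocked (short on cpu); P5 alone leaves P7 blocked (short on cpu).
The survivors complete as P5, P2, P1. Walking it through (starting from the post-abort pool):
  pool = (5, 5, 4, 3)
  run P5 (needs (0, 2, 1, 0), free (5, 5, 4, 3)); after release of (0, 0, 0, 1) the pool is (5, 5, 4, 4)
  run P2 (needs (3, 0, 2, 4), free (5, 5, 4, 4)); after release of (0, 3, 2, 1) the pool is (5, 8, 6, 5)
  run P1 (needs (0, 3, 1, 2), free (5, 8, 6, 5)); after release of (2, 2, 1, 0) the pool is (7, 10, 7, 5)


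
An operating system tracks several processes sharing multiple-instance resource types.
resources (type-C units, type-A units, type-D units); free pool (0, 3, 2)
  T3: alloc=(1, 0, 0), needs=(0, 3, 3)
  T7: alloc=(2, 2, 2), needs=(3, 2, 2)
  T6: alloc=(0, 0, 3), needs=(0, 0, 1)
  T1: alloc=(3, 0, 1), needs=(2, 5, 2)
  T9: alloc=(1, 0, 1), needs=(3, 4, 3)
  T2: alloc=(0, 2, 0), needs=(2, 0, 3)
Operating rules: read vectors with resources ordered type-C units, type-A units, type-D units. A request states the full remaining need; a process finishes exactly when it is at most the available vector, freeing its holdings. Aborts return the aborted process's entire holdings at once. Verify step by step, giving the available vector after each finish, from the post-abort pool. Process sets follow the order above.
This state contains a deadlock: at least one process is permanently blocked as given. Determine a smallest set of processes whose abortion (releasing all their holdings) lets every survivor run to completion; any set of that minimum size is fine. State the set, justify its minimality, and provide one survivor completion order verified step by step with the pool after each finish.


Abort T1.
Key observation: T7 had no path to completion before; after the abort of T1 ((3, 0, 1) returned), step 1 is where it fits.
Why nothing smaller works: aborting no one leaves the state deadlocked as given.
Survivors finish in the order: T7, T6, T2, T9, T3. Check, step by step (pool after the aborts first):
  pool = (3, 3, 3)
  T7: need (3, 2, 2) fits (3, 3, 3); releases (2, 2, 2), pool now (5, 5, 5)
  T6: need (0, 0, 1) fits (5, 5, 5); releases (0, 0, 3), pool now (5, 5, 8)
  T2: need (2, 0, 3) fits (5, 5, 8); releases (0, 2, 0), pool now (5, 7, 8)
  T9: need (3, 4, 3) fits (5, 7, 8); releases (1, 0, 1), pool now (6, 7, 9)
  T3: need (0, 3, 3) fits (6, 7, 9); releases (1, 0, 0), pool now (7, 7, 9)


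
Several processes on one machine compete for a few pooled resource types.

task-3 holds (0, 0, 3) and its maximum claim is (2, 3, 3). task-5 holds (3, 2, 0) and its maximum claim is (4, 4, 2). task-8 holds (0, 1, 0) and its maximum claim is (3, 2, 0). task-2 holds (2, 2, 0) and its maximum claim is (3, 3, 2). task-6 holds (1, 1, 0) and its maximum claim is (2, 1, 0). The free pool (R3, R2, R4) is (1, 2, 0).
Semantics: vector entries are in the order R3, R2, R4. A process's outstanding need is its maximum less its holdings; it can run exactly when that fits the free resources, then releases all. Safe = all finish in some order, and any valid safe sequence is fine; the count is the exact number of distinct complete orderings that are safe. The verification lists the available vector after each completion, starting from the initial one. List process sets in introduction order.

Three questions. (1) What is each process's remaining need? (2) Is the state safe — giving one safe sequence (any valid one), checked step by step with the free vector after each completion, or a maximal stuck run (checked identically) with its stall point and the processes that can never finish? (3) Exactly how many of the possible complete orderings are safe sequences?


(1) Need matrix, components ordered R3, R2, R4:
  task-3: (2, 3, 0)
  task-5: (1, 2, 2)
  task-8: (3, 1, 0)
  task-2: (1, 1, 2)
  task-6: (1, 0, 0)
(2) SAFE — a valid safe sequence is task-6, task-3, task-5, task-8, task-2.
Key observation: reading the order forward, task-6 is the first process whose need (1, 0, 0) meets the free pool (1, 2, 0) exactly on a resource it requests.
Verifying each step:
  pool = (1, 2, 0)
  task-6 needs (1, 0, 0) <= (1, 2, 0) -> finishes; pool += (1, 1, 0) = (2, 3, 0)
  task-3 needs (2, 3, 0) <= (2, 3, 0) -> finishes; pool += (0, 0, 3) = (2, 3, 3)
  task-5 needs (1, 2, 2) <= (2, 3, 3) -> finishes; pool += (3, 2, 0) = (5, 5, 3)
  task-8 needs (3, 1, 0) <= (5, 5, 3) -> finishes; pool += (0, 1, 0) = (5, 6, 3)
  task-2 needs (1, 1, 2) <= (5, 6, 3) -> finishes; pool += (2, 2, 0) = (7, 8, 3)
(3) The exact count: 4 of the possible complete orderings are safe sequences.
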